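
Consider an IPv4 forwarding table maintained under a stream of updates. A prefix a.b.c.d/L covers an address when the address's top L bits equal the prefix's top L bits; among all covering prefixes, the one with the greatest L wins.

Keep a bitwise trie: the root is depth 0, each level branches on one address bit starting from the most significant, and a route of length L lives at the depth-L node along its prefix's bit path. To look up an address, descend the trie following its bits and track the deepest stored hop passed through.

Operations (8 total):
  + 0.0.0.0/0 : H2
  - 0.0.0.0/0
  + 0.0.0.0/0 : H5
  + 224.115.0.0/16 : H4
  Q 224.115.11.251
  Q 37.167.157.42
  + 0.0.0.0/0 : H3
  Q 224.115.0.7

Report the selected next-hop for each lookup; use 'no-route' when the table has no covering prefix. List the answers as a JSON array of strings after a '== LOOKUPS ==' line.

Apply in order:
  + 0.0.0.0/0 (H2) depth=0
  - 0.0.0.0/0 clear@0
  + 0.0.0.0/0 (H5) depth=0
  + 224.115.0.0/16 (H4) depth=16
  ? 224.115.11.251  path d0:H5→d1:-→d2:-→d3:-→d4:-→d5:-→d6:-→d7:-→d8:-→d9:-→d10:-→d11:-→d12:-→d13:-→d14:-→d15:-→d16:H4  best=H4
  ? 37.167.157.42  path d0:H5  best=H5
  + 0.0.0.0/0 (H3) depth=0
  ? 224.115.0.7  path d0:H3→d1:-→d2:-→d3:-→d4:-→d5:-→d6:-→d7:-→d8:-→d9:-→d10:-→d11:-→d12:-→d13:-→d14:-→d15:-→d16:H4  best=H4

== LOOKUPS ==
["H4","H5","H4"]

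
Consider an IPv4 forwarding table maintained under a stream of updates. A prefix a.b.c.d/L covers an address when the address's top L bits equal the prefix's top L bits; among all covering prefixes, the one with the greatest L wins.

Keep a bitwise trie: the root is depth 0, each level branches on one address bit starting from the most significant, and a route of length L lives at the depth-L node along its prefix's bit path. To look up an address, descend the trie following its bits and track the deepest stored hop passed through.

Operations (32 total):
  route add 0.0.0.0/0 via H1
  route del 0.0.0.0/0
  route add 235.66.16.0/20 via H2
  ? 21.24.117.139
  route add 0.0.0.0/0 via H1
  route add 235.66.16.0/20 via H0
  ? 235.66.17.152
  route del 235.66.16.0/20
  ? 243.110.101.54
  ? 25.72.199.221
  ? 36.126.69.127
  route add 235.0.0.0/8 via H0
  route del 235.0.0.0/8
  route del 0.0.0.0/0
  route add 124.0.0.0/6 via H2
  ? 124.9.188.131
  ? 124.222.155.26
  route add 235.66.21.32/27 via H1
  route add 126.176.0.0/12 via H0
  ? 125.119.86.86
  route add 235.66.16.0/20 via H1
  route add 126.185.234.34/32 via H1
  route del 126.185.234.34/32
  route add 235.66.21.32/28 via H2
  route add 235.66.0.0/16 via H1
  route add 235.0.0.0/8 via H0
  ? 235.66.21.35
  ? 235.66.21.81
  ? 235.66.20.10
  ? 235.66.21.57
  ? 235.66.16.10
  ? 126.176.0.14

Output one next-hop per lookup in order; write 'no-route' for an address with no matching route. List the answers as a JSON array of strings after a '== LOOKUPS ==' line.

Apply in order:
  add 0.0.0.0/0 -> H1 at depth 0
  del 0.0.0.0/0 (clear depth 0)
  add 235.66.16.0/20 -> H2 at depth 20
  Q 21.24.117.139: descend ε ; hops seen [∅] ; pick no-route
  add 0.0.0.0/0 -> H1 at depth 0
  add 235.66.16.0/20 -> H0 at depth 20
  Q 235.66.17.152: descend 11101011010000100001 ; hops seen [H1,H0] ; pick H0
  del 235.66.16.0/20 (clear depth 20)
  Q 243.110.101.54: descend 111 ; hops seen [H1] ; pick H1
  Q 25.72.199.221: descend ε ; hops seen [H1] ; pick H1
  Q 36.126.69.127: descend ε ; hops seen [H1] ; pick H1
  add 235.0.0.0/8 -> H0 at depth 8
  del 235.0.0.0/8 (clear depth 8)
  del 0.0.0.0/0 (clear depth 0)
  add 124.0.0.0/6 -> H2 at depth 6
  Q 124.9.188.131: descend 011111 ; hops seen [H2] ; pick H2
  Q 124.222.155.26: descend 011111 ; hops seen [H2] ; pick H2
  add 235.66.21.32/27 -> H1 at depth 27
  add 126.176.0.0/12 -> H0 at depth 12
  Q 125.119.86.86: descend 011111 ; hops seen [H2] ; pick H2
  add 235.66.16.0/20 -> H1 at depth 20
  add 126.185.234.34/32 -> H1 at depth 32
  del 126.185.234.34/32 (clear depth 32)
  add 235.66.21.32/28 -> H2 at depth 28
  add 235.66.0.0/16 -> H1 at depth 16
  add 235.0.0.0/8 -> H0 at depth 8
  Q 235.66.21.35: descend 1110101101000010000101010010 ; hops seen [H0,H1,H1,H1,H2] ; pick H2
  Q 235.66.21.81: descend 1110101101000010000101010 ; hops seen [H0,H1,H1] ; pick H1
  Q 235.66.20.10: descend 11101011010000100001010 ; hops seen [H0,H1,H1] ; pick H1
  Q 235.66.21.57: descend 111010110100001000010101001 ; hops seen [H0,H1,H1,H1] ; pick H1
  Q 235.66.16.10: descend 111010110100001000010 ; hops seen [H0,H1,H1] ; pick H1
  Q 126.176.0.14: descend 011111101011 ; hops seen [H2,H0] ; pick H0

== LOOKUPS ==
["no-route","H0","H1","H1","H1","H2","H2","H2","H2","H1","H1","H1","H1","H0"]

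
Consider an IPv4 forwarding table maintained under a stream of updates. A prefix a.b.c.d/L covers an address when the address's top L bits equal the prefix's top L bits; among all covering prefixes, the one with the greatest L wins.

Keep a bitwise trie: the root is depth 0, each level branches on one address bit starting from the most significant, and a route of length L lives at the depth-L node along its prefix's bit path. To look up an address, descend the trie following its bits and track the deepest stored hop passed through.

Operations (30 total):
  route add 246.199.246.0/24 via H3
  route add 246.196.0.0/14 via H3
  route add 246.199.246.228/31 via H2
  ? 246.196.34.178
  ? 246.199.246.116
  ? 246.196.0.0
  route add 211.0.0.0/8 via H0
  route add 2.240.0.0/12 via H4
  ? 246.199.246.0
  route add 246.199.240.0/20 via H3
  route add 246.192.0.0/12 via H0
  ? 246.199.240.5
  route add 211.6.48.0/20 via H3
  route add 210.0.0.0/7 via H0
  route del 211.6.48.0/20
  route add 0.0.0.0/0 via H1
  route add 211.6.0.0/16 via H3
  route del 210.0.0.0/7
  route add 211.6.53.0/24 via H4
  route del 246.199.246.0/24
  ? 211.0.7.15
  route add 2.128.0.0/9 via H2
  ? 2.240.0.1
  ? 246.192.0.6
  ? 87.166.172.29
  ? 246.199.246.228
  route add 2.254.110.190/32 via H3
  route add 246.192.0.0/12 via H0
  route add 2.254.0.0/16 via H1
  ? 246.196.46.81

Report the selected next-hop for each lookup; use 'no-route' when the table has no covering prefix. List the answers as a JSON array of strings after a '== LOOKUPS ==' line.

Apply in order:
  add 246.199.246.0/24 -> H3 at depth 24
  add 246.196.0.0/14 -> H3 at depth 14
  add 246.199.246.228/31 -> H2 at depth 31
  lookup 246.196.34.178: bits 11110110110001 walk d0:-→d1:-→d2:-→d3:-→d4:-→d5:-→d6:-→d7:-→d8:-→d9:-→d10:-→d11:-→d12:-→d13:-→d14:H3 -> H3
  lookup 246.199.246.116: bits 111101101100011111110110 walk d0:-→d1:-→d2:-→d3:-→d4:-→d5:-→d6:-→d7:-→d8:-→d9:-→d10:-→d11:-→d12:-→d13:-→d14:H3→d15:-→d16:-→d17:-→d18:-→d19:-→d20:-→d21:-→d22:-→d23:-→d24:H3 -> H3
  lookup 246.196.0.0: bits 11110110110001 walk d0:-→d1:-→d2:-→d3:-→d4:-→d5:-→d6:-→d7:-→d8:-→d9:-→d10:-→d11:-→d12:-→d13:-→d14:H3 -> H3
  add 211.0.0.0/8 -> H0 at depth 8
  add 2.240.0.0/12 -> H4 at depth 12
  lookup 246.199.246.0: bits 111101101100011111110110 walk d0:-→d1:-→d2:-→d3:-→d4:-→d5:-→d6:-→d7:-→d8:-→d9:-→d10:-→d11:-→d12:-→d13:-→d14:H3→d15:-→d16:-→d17:-→d18:-→d19:-→d20:-→d21:-→d22:-→d23:-→d24:H3 -> H3
  add 246.199.240.0/20 -> H3 at depth 20
  add 246.192.0.0/12 -> H0 at depth 12
  lookup 246.199.240.5: bits 111101101100011111110 walk d0:-→d1:-→d2:-→d3:-→d4:-→d5:-→d6:-→d7:-→d8:-→d9:-→d10:-→d11:-→d12:H0→d13:-→d14:H3→d15:-→d16:-→d17:-→d18:-→d19:-→d20:H3→d21:- -> H3
  add 211.6.48.0/20 -> H3 at depth 20
  add 210.0.0.0/7 -> H0 at depth 7
  - 211.6.48.0/20 clear@20
  add 0.0.0.0/0 -> H1 at depth 0
  add 211.6.0.0/16 -> H3 at depth 16
  - 210.0.0.0/7 clear@7
  add 211.6.53.0/24 -> H4 at depth 24
  - 246.199.246.0/24 clear@24
  lookup 211.0.7.15: bits 1101001100000 walk d0:H1→d1:-→d2:-→d3:-→d4:-→d5:-→d6:-→d7:-→d8:H0→d9:-→d10:-→d11:-→d12:-→d13:- -> H0
  add 2.128.0.0/9 -> H2 at depth 9
  lookup 2.240.0.1: bits 000000101111 walk d0:H1→d1:-→d2:-→d3:-→d4:-→d5:-→d6:-→d7:-→d8:-→d9:H2→d10:-→d11:-→d12:H4 -> H4
  lookup 246.192.0.6: bits 1111011011000 walk d0:H1→d1:-→d2:-→d3:-→d4:-→d5:-→d6:-→d7:-→d8:-→d9:-→d10:-→d11:-→d12:H0→d13:- -> H0
  lookup 87.166.172.29: bits 0 walk d0:H1→d1:- -> H1
  lookup 246.199.246.228: bits 1111011011000111111101101110010 walk d0:H1→d1:-→d2:-→d3:-→d4:-→d5:-→d6:-→d7:-→d8:-→d9:-→d10:-→d11:-→d12:H0→d13:-→d14:H3→d15:-→d16:-→d17:-→d18:-→d19:-→d20:H3→d21:-→d22:-→d23:-→d24:-→d25:-→d26:-→d27:-→d28:-→d29:-→d30:-→d31:H2 -> H2
  add 2.254.110.190/32 -> H3 at depth 32
  add 246.192.0.0/12 -> H0 at depth 12
  add 2.254.0.0/16 -> H1 at depth 16
  lookup 246.196.46.81: bits 11110110110001 walk d0:H1→d1:-→d2:-→d3:-→d4:-→d5:-→d6:-→d7:-→d8:-→d9:-→d10:-→d11:-→d12:H0→d13:-→d14:H3 -> H3

== LOOKUPS ==
["H3","H3","H3","H3","H3","H0","H4","H0","H1","H2","H3"]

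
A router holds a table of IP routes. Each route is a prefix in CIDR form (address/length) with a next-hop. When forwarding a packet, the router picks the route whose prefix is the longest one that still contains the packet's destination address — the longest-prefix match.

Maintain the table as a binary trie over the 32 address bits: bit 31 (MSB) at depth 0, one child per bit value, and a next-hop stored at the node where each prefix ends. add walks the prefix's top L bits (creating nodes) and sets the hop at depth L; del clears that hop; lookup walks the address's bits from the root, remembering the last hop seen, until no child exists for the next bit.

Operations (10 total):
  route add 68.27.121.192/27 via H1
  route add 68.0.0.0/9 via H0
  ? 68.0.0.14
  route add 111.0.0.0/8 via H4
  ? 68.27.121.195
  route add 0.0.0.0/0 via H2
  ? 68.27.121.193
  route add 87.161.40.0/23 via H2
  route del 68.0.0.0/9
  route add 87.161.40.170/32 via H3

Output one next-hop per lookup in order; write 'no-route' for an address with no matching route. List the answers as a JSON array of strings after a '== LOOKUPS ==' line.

Trace:
  add 68.27.121.192/27 -> H1 at depth 27
  add 68.0.0.0/9 -> H0 at depth 9
  ? 68.0.0.14  path d0:-→d1:-→d2:-→d3:-→d4:-→d5:-→d6:-→d7:-→d8:-→d9:H0→d10:-→d11:-  best=H0
  add 111.0.0.0/8 -> H4 at depth 8
  ? 68.27.121.195  path d0:-→d1:-→d2:-→d3:-→d4:-→d5:-→d6:-→d7:-→d8:-→d9:H0→d10:-→d11:-→d12:-→d13:-→d14:-→d15:-→d16:-→d17:-→d18:-→d19:-→d20:-→d21:-→d22:-→d23:-→d24:-→d25:-→d26:-→d27:H1  best=H1
  add 0.0.0.0/0 -> H2 at depth 0
  ? 68.27.121.193  path d0:H2→d1:-→d2:-→d3:-→d4:-→d5:-→d6:-→d7:-→d8:-→d9:H0→d10:-→d11:-→d12:-→d13:-→d14:-→d15:-→d16:-→d17:-→d18:-→d19:-→d20:-→d21:-→d22:-→d23:-→d24:-→d25:-→d26:-→d27:H1  best=H1
  add 87.161.40.0/23 -> H2 at depth 23
  - 68.0.0.0/9 clear@9
  add 87.161.40.170/32 -> H3 at depth 32

== LOOKUPS ==
["H0","H1","H1"]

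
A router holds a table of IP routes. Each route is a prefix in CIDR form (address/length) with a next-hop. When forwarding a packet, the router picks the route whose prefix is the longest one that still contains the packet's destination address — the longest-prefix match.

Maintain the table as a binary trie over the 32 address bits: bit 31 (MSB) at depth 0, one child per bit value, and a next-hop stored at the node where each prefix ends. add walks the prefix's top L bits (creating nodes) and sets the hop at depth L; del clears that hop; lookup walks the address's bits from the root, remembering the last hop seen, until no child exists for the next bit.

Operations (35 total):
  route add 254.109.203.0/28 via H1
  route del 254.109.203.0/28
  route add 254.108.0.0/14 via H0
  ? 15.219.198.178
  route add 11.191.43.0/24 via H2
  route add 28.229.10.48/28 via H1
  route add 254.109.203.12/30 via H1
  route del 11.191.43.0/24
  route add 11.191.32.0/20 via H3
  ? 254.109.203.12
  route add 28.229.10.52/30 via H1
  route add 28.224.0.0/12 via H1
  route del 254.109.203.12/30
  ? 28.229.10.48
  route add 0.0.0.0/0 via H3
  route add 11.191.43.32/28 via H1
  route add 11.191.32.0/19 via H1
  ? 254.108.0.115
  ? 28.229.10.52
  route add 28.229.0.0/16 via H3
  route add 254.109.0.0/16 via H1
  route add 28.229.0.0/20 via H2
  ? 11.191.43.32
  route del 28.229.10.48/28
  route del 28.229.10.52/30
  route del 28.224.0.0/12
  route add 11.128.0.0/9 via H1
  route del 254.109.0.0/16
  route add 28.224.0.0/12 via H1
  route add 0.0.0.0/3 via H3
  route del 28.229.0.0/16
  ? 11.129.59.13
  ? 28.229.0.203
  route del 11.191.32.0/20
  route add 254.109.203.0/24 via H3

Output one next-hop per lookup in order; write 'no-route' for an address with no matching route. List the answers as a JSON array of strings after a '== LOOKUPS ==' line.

Apply in order:
  + 254.109.203.0/28 (H1) depth=28
  del 254.109.203.0/28 (clear depth 28)
  + 254.108.0.0/14 (H0) depth=14
  Q 15.219.198.178: descend ε ; hops seen [∅] ; pick no-route
  + 11.191.43.0/24 (H2) depth=24
  + 28.229.10.48/28 (H1) depth=28
  + 254.109.203.12/30 (H1) depth=30
  del 11.191.43.0/24 (clear depth 24)
  + 11.191.32.0/20 (H3) depth=20
  Q 254.109.203.12: descend 111111100110110111001011000011 ; hops seen [H0,H1] ; pick H1
  + 28.229.10.52/30 (H1) depth=30
  + 28.224.0.0/12 (H1) depth=12
  del 254.109.203.12/30 (clear depth 30)
  Q 28.229.10.48: descend 00011100111001010000101000110 ; hops seen [H1,H1] ; pick H1
  + 0.0.0.0/0 (H3) depth=0
  + 11.191.43.32/28 (H1) depth=28
  + 11.191.32.0/19 (H1) depth=19
  Q 254.108.0.115: descend 111111100110110 ; hops seen [H3,H0] ; pick H0
  Q 28.229.10.52: descend 000111001110010100001010001101 ; hops seen [H3,H1,H1,H1] ; pick H1
  + 28.229.0.0/16 (H3) depth=16
  + 254.109.0.0/16 (H1) depth=16
  + 28.229.0.0/20 (H2) depth=20
  Q 11.191.43.32: descend 0000101110111111001010110010 ; hops seen [H3,H1,H3,H1] ; pick H1
  del 28.229.10.48/28 (clear depth 28)
  del 28.229.10.52/30 (clear depth 30)
  del 28.224.0.0/12 (clear depth 12)
  + 11.128.0.0/9 (H1) depth=9
  del 254.109.0.0/16 (clear depth 16)
  + 28.224.0.0/12 (H1) depth=12
  + 0.0.0.0/3 (H3) depth=3
  del 28.229.0.0/16 (clear depth 16)
  Q 11.129.59.13: descend 0000101110 ; hops seen [H3,H3,H1] ; pick H1
  Q 28.229.0.203: descend 00011100111001010000 ; hops seen [H3,H3,H1,H2] ; pick H2
  del 11.191.32.0/20 (clear depth 20)
  + 254.109.203.0/24 (H3) depth=24

== LOOKUPS ==
["no-route","H1","H1","H0","H1","H1","H1","H2"]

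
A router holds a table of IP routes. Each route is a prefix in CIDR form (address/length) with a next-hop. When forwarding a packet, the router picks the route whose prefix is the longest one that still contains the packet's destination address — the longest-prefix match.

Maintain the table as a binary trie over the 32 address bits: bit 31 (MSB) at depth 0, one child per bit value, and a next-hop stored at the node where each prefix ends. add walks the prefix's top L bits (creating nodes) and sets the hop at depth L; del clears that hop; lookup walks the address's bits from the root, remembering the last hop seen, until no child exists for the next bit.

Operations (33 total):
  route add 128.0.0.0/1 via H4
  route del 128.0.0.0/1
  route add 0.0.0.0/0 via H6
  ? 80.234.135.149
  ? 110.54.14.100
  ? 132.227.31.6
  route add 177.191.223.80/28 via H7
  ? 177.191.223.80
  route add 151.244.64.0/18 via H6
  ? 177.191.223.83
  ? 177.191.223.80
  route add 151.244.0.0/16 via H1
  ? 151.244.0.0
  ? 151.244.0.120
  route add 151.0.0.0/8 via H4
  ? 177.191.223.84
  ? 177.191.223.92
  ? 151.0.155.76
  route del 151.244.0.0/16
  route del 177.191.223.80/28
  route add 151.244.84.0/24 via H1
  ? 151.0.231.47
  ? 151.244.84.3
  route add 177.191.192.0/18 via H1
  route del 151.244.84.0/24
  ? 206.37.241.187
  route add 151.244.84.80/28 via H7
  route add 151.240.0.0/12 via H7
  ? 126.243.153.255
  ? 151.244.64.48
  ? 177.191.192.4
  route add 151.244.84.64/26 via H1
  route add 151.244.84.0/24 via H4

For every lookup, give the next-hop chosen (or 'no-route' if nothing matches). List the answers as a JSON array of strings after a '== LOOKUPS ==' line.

Trace:
  + 128.0.0.0/1 (H4) depth=1
  - 128.0.0.0/1 clear@1
  + 0.0.0.0/0 (H6) depth=0
  lookup 80.234.135.149: bits ε walk d0:H6 -> H6
  lookup 110.54.14.100: bits ε walk d0:H6 -> H6
  lookup 132.227.31.6: bits 1 walk d0:H6→d1:- -> H6
  + 177.191.223.80/28 (H7) depth=28
  lookup 177.191.223.80: bits 1011000110111111110111110101 walk d0:H6→d1:-→d2:-→d3:-→d4:-→d5:-→d6:-→d7:-→d8:-→d9:-→d10:-→d11:-→d12:-→d13:-→d14:-→d15:-→d16:-→d17:-→d18:-→d19:-→d20:-→d21:-→d22:-→d23:-→d24:-→d25:-→d26:-→d27:-→d28:H7 -> H7
  + 151.244.64.0/18 (H6) depth=18
  lookup 177.191.223.83: bits 1011000110111111110111110101 walk d0:H6→d1:-→d2:-→d3:-→d4:-→d5:-→d6:-→d7:-→d8:-→d9:-→d10:-→d11:-→d12:-→d13:-→d14:-→d15:-→d16:-→d17:-→d18:-→d19:-→d20:-→d21:-→d22:-→d23:-→d24:-→d25:-→d26:-→d27:-→d28:H7 -> H7
  lookup 177.191.223.80: bits 1011000110111111110111110101 walk d0:H6→d1:-→d2:-→d3:-→d4:-→d5:-→d6:-→d7:-→d8:-→d9:-→d10:-→d11:-→d12:-→d13:-→d14:-→d15:-→d16:-→d17:-→d18:-→d19:-→d20:-→d21:-→d22:-→d23:-→d24:-→d25:-→d26:-→d27:-→d28:H7 -> H7
  + 151.244.0.0/16 (H1) depth=16
  lookup 151.244.0.0: bits 10010111111101000 walk d0:H6→d1:-→d2:-→d3:-→d4:-→d5:-→d6:-→d7:-→d8:-→d9:-→d10:-→d11:-→d12:-→d13:-→d14:-→d15:-→d16:H1→d17:- -> H1
  lookup 151.244.0.120: bits 10010111111101000 walk d0:H6→d1:-→d2:-→d3:-→d4:-→d5:-→d6:-→d7:-→d8:-→d9:-→d10:-→d11:-→d12:-→d13:-→d14:-→d15:-→d16:H1→d17:- -> H1
  + 151.0.0.0/8 (H4) depth=8
  lookup 177.191.223.84: bits 1011000110111111110111110101 walk d0:H6→d1:-→d2:-→d3:-→d4:-→d5:-→d6:-→d7:-→d8:-→d9:-→d10:-→d11:-→d12:-→d13:-→d14:-→d15:-→d16:-→d17:-→d18:-→d19:-→d20:-→d21:-→d22:-→d23:-→d24:-→d25:-→d26:-→d27:-→d28:H7 -> H7
  lookup 177.191.223.92: bits 1011000110111111110111110101 walk d0:H6→d1:-→d2:-→d3:-→d4:-→d5:-→d6:-→d7:-→d8:-→d9:-→d10:-→d11:-→d12:-→d13:-→d14:-→d15:-→d16:-→d17:-→d18:-→d19:-→d20:-→d21:-→d22:-→d23:-→d24:-→d25:-→d26:-→d27:-→d28:H7 -> H7
  lookup 151.0.155.76: bits 10010111 walk d0:H6→d1:-→d2:-→d3:-→d4:-→d5:-→d6:-→d7:-→d8:H4 -> H4
  - 151.244.0.0/16 clear@16
  - 177.191.223.80/28 clear@28
  + 151.244.84.0/24 (H1) depth=24
  lookup 151.0.231.47: bits 10010111 walk d0:H6→d1:-→d2:-→d3:-→d4:-→d5:-→d6:-→d7:-→d8:H4 -> H4
  lookup 151.244.84.3: bits 100101111111010001010100 walk d0:H6→d1:-→d2:-→d3:-→d4:-→d5:-→d6:-→d7:-→d8:H4→d9:-→d10:-→d11:-→d12:-→d13:-→d14:-→d15:-→d16:-→d17:-→d18:H6→d19:-→d20:-→d21:-→d22:-→d23:-→d24:H1 -> H1
  + 177.191.192.0/18 (H1) depth=18
  - 151.244.84.0/24 clear@24
  lookup 206.37.241.187: bits 1 walk d0:H6→d1:- -> H6
  + 151.244.84.80/28 (H7) depth=28
  + 151.240.0.0/12 (H7) depth=12
  lookup 126.243.153.255: bits ε walk d0:H6 -> H6
  lookup 151.244.64.48: bits 1001011111110100010 walk d0:H6→d1:-→d2:-→d3:-→d4:-→d5:-→d6:-→d7:-→d8:H4→d9:-→d10:-→d11:-→d12:H7→d13:-→d14:-→d15:-→d16:-→d17:-→d18:H6→d19:- -> H6
  lookup 177.191.192.4: bits 1011000110111111110 walk d0:H6→d1:-→d2:-→d3:-→d4:-→d5:-→d6:-→d7:-→d8:-→d9:-→d10:-→d11:-→d12:-→d13:-→d14:-→d15:-→d16:-→d17:-→d18:H1→d19:- -> H1
  + 151.244.84.64/26 (H1) depth=26
  + 151.244.84.0/24 (H4) depth=24

== LOOKUPS ==
["H6","H6","H6","H7","H7","H7","H1","H1","H7","H7","H4","H4","H1","H6","H6","H6","H1"]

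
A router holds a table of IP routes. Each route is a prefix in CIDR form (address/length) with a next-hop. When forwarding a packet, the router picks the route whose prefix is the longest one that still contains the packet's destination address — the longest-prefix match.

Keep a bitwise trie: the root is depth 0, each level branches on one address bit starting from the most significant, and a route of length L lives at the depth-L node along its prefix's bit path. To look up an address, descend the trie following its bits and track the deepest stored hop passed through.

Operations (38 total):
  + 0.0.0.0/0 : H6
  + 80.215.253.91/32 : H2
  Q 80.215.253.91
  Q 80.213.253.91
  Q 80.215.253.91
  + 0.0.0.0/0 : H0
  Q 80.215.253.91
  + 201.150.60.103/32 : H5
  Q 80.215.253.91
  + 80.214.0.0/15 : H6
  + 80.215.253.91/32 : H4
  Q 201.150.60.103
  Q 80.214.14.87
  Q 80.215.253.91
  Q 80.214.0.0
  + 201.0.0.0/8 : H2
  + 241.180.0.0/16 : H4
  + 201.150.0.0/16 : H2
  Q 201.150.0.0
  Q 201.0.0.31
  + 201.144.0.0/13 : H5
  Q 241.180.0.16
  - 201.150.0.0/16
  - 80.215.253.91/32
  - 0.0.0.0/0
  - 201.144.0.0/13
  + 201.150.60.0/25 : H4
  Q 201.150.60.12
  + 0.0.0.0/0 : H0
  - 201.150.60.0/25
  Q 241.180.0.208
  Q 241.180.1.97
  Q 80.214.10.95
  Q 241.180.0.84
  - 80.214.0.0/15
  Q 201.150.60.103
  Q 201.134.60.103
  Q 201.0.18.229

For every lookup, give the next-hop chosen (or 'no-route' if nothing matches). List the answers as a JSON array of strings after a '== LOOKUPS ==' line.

Process each operation:
  + 0.0.0.0/0 (H6) depth=0
  + 80.215.253.91/32 (H2) depth=32
  Q 80.215.253.91: descend 01010000110101111111110101011011 ; hops seen [H6,H2] ; pick H2
  Q 80.213.253.91: descend 01010000110101 ; hops seen [H6] ; pick H6
  Q 80.215.253.91: descend 01010000110101111111110101011011 ; hops seen [H6,H2] ; pick H2
  + 0.0.0.0/0 (H0) depth=0
  Q 80.215.253.91: descend 01010000110101111111110101011011 ; hops seen [H0,H2] ; pick H2
  + 201.150.60.103/32 (H5) depth=32
  Q 80.215.253.91: descend 01010000110101111111110101011011 ; hops seen [H0,H2] ; pick H2
  + 80.214.0.0/15 (H6) depth=15
  + 80.215.253.91/32 (H4) depth=32
  Q 201.150.60.103: descend 11001001100101100011110001100111 ; hops seen [H0,H5] ; pick H5
  Q 80.214.14.87: descend 010100001101011 ; hops seen [H0,H6] ; pick H6
  Q 80.215.253.91: descend 01010000110101111111110101011011 ; hops seen [H0,H6,H4] ; pick H4
  Q 80.214.0.0: descend 010100001101011 ; hops seen [H0,H6] ; pick H6
  + 201.0.0.0/8 (H2) depth=8
  + 241.180.0.0/16 (H4) depth=16
  + 201.150.0.0/16 (H2) depth=16
  Q 201.150.0.0: descend 110010011001011000 ; hops seen [H0,H2,H2] ; pick H2
  Q 201.0.0.31: descend 11001001 ; hops seen [H0,H2] ; pick H2
  + 201.144.0.0/13 (H5) depth=13
  Q 241.180.0.16: descend 1111000110110100 ; hops seen [H0,H4] ; pick H4
  del 201.150.0.0/16 (clear depth 16)
  del 80.215.253.91/32 (clear depth 32)
  del 0.0.0.0/0 (clear depth 0)
  del 201.144.0.0/13 (clear depth 13)
  + 201.150.60.0/25 (H4) depth=25
  Q 201.150.60.12: descend 1100100110010110001111000 ; hops seen [H2,H4] ; pick H4
  + 0.0.0.0/0 (H0) depth=0
  del 201.150.60.0/25 (clear depth 25)
  Q 241.180.0.208: descend 1111000110110100 ; hops seen [H0,H4] ; pick H4
  Q 241.180.1.97: descend 1111000110110100 ; hops seen [H0,H4] ; pick H4
  Q 80.214.10.95: descend 010100001101011 ; hops seen [H0,H6] ; pick H6
  Q 241.180.0.84: descend 1111000110110100 ; hops seen [H0,H4] ; pick H4
  del 80.214.0.0/15 (clear depth 15)
  Q 201.150.60.103: descend 11001001100101100011110001100111 ; hops seen [H0,H2,H5] ; pick H5
  Q 201.134.60.103: descend 11001001100 ; hops seen [H0,H2] ; pick H2
  Q 201.0.18.229: descend 11001001 ; hops seen [H0,H2] ; pick H2

== LOOKUPS ==
["H2","H6","H2","H2","H2","H5","H6","H4","H6","H2","H2","H4","H4","H4","H4","H6","H4","H5","H2","H2"]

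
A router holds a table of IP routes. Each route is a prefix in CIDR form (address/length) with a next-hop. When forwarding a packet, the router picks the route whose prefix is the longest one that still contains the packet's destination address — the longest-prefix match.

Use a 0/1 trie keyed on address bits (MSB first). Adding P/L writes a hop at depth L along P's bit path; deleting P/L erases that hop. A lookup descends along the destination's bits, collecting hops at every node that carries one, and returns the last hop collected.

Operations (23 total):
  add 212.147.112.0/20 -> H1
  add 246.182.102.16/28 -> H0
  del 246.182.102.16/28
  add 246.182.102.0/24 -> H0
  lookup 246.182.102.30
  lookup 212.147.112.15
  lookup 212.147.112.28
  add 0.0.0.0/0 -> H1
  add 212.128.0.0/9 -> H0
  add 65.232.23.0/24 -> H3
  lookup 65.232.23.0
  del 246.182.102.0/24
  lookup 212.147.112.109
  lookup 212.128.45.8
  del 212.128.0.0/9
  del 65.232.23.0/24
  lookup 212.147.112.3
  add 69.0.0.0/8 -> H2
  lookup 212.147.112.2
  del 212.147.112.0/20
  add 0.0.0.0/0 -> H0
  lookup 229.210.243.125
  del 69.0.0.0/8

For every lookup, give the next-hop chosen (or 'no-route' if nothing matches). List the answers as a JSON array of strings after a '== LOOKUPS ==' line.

Trace:
  + 212.147.112.0/20 (H1) depth=20
  + 246.182.102.16/28 (H0) depth=28
  - 246.182.102.16/28 clear@28
  + 246.182.102.0/24 (H0) depth=24
  lookup 246.182.102.30: bits 1111011010110110011001100001 walk d0:-→d1:-→d2:-→d3:-→d4:-→d5:-→d6:-→d7:-→d8:-→d9:-→d10:-→d11:-→d12:-→d13:-→d14:-→d15:-→d16:-→d17:-→d18:-→d19:-→d20:-→d21:-→d22:-→d23:-→d24:H0→d25:-→d26:-→d27:-→d28:- -> H0
  lookup 212.147.112.15: bits 11010100100100110111 walk d0:-→d1:-→d2:-→d3:-→d4:-→d5:-→d6:-→d7:-→d8:-→d9:-→d10:-→d11:-→d12:-→d13:-→d14:-→d15:-→d16:-→d17:-→d18:-→d19:-→d20:H1 -> H1
  lookup 212.147.112.28: bits 11010100100100110111 walk d0:-→d1:-→d2:-→d3:-→d4:-→d5:-→d6:-→d7:-→d8:-→d9:-→d10:-→d11:-→d12:-→d13:-→d14:-→d15:-→d16:-→d17:-→d18:-→d19:-→d20:H1 -> H1
  + 0.0.0.0/0 (H1) depth=0
  + 212.128.0.0/9 (H0) depth=9
  + 65.232.23.0/24 (H3) depth=24
  lookup 65.232.23.0: bits 010000011110100000010111 walk d0:H1→d1:-→d2:-→d3:-→d4:-→d5:-→d6:-→d7:-→d8:-→d9:-→d10:-→d11:-→d12:-→d13:-→d14:-→d15:-→d16:-→d17:-→d18:-→d19:-→d20:-→d21:-→d22:-→d23:-→d24:H3 -> H3
  - 246.182.102.0/24 clear@24
  lookup 212.147.112.109: bits 11010100100100110111 walk d0:H1→d1:-→d2:-→d3:-→d4:-→d5:-→d6:-→d7:-→d8:-→d9:H0→d10:-→d11:-→d12:-→d13:-→d14:-→d15:-→d16:-→d17:-→d18:-→d19:-→d20:H1 -> H1
  lookup 212.128.45.8: bits 11010100100 walk d0:H1→d1:-→d2:-→d3:-→d4:-→d5:-→d6:-→d7:-→d8:-→d9:H0→d10:-→d11:- -> H0
  - 212.128.0.0/9 clear@9
  - 65.232.23.0/24 clear@24
  lookup 212.147.112.3: bits 11010100100100110111 walk d0:H1→d1:-→d2:-→d3:-→d4:-→d5:-→d6:-→d7:-→d8:-→d9:-→d10:-→d11:-→d12:-→d13:-→d14:-→d15:-→d16:-→d17:-→d18:-→d19:-→d20:H1 -> H1
  + 69.0.0.0/8 (H2) depth=8
  lookup 212.147.112.2: bits 11010100100100110111 walk d0:H1→d1:-→d2:-→d3:-→d4:-→d5:-→d6:-→d7:-→d8:-→d9:-→d10:-→d11:-→d12:-→d13:-→d14:-→d15:-→d16:-→d17:-→d18:-→d19:-→d20:H1 -> H1
  - 212.147.112.0/20 clear@20
  + 0.0.0.0/0 (H0) depth=0
  lookup 229.210.243.125: bits 111 walk d0:H0→d1:-→d2:-→d3:- -> H0
  - 69.0.0.0/8 clear@8

== LOOKUPS ==
["H0","H1","H1","H3","H1","H0","H1","H1","H0"]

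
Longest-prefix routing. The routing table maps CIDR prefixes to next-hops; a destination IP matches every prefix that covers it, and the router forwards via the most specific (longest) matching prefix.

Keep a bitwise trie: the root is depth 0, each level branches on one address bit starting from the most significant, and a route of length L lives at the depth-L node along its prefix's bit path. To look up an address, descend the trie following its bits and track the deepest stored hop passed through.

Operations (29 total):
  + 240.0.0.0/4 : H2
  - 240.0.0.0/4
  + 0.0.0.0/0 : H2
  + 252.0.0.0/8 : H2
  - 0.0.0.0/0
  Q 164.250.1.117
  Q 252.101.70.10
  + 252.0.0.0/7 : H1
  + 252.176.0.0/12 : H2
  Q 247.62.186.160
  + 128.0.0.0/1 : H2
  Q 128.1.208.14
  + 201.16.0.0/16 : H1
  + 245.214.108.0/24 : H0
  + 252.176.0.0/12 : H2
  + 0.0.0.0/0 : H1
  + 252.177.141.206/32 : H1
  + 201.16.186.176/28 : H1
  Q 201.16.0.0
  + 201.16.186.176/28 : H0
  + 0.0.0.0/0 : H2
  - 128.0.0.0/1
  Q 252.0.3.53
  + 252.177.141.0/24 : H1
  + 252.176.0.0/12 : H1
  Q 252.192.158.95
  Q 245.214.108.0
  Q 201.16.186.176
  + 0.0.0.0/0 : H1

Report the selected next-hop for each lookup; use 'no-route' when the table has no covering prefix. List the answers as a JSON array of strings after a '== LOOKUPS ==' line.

Apply in order:
  + 240.0.0.0/4 (H2) depth=4
  - 240.0.0.0/4 clear@4
  + 0.0.0.0/0 (H2) depth=0
  + 252.0.0.0/8 (H2) depth=8
  - 0.0.0.0/0 clear@0
  lookup 164.250.1.117: bits 1 walk d0:-→d1:- -> no-route
  lookup 252.101.70.10: bits 11111100 walk d0:-→d1:-→d2:-→d3:-→d4:-→d5:-→d6:-→d7:-→d8:H2 -> H2
  + 252.0.0.0/7 (H1) depth=7
  + 252.176.0.0/12 (H2) depth=12
  lookup 247.62.186.160: bits 1111 walk d0:-→d1:-→d2:-→d3:-→d4:- -> no-route
  + 128.0.0.0/1 (H2) depth=1
  lookup 128.1.208.14: bits 1 walk d0:-→d1:H2 -> H2
  + 201.16.0.0/16 (H1) depth=16
  + 245.214.108.0/24 (H0) depth=24
  + 252.176.0.0/12 (H2) depth=12
  + 0.0.0.0/0 (H1) depth=0
  + 252.177.141.206/32 (H1) depth=32
  + 201.16.186.176/28 (H1) depth=28
  lookup 201.16.0.0: bits 1100100100010000 walk d0:H1→d1:H2→d2:-→d3:-→d4:-→d5:-→d6:-→d7:-→d8:-→d9:-→d10:-→d11:-→d12:-→d13:-→d14:-→d15:-→d16:H1 -> H1
  + 201.16.186.176/28 (H0) depth=28
  + 0.0.0.0/0 (H2) depth=0
  - 128.0.0.0/1 clear@1
  lookup 252.0.3.53: bits 11111100 walk d0:H2→d1:-→d2:-→d3:-→d4:-→d5:-→d6:-→d7:H1→d8:H2 -> H2
  + 252.177.141.0/24 (H1) depth=24
  + 252.176.0.0/12 (H1) depth=12
  lookup 252.192.158.95: bits 111111001 walk d0:H2→d1:-→d2:-→d3:-→d4:-→d5:-→d6:-→d7:H1→d8:H2→d9:- -> H2
  lookup 245.214.108.0: bits 111101011101011001101100 walk d0:H2→d1:-→d2:-→d3:-→d4:-→d5:-→d6:-→d7:-→d8:-→d9:-→d10:-→d11:-→d12:-→d13:-→d14:-→d15:-→d16:-→d17:-→d18:-→d19:-→d20:-→d21:-→d22:-→d23:-→d24:H0 -> H0
  lookup 201.16.186.176: bits 1100100100010000101110101011 walk d0:H2→d1:-→d2:-→d3:-→d4:-→d5:-→d6:-→d7:-→d8:-→d9:-→d10:-→d11:-→d12:-→d13:-→d14:-→d15:-→d16:H1→d17:-→d18:-→d19:-→d20:-→d21:-→d22:-→d23:-→d24:-→d25:-→d26:-→d27:-→d28:H0 -> H0
  + 0.0.0.0/0 (H1) depth=0

== LOOKUPS ==
["no-route","H2","no-route","H2","H1","H2","H2","H0","H0"]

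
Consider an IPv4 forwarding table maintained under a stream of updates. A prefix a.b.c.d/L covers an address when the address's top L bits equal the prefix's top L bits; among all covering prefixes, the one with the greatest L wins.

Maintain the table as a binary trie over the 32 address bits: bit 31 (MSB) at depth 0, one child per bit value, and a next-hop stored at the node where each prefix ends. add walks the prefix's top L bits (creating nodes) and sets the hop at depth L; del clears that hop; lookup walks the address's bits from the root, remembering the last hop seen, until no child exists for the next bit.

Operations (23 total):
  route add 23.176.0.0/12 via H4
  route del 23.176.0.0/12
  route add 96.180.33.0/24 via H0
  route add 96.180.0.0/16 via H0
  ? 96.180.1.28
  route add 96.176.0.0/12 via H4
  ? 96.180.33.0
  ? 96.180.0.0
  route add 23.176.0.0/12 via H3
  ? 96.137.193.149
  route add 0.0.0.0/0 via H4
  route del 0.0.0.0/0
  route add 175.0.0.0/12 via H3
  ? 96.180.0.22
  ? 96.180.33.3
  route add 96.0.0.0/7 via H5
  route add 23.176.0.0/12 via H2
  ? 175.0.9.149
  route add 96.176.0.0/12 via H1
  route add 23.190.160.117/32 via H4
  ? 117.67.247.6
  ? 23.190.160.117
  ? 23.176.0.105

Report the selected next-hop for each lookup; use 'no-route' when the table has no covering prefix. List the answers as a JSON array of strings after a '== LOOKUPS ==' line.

Process each operation:
  + 23.176.0.0/12 (H4) depth=12
  - 23.176.0.0/12 clear@12
  + 96.180.33.0/24 (H0) depth=24
  + 96.180.0.0/16 (H0) depth=16
  Q 96.180.1.28: descend 011000001011010000 ; hops seen [H0] ; pick H0
  + 96.176.0.0/12 (H4) depth=12
  Q 96.180.33.0: descend 011000001011010000100001 ; hops seen [H4,H0,H0] ; pick H0
  Q 96.180.0.0: descend 011000001011010000 ; hops seen [H4,H0] ; pick H0
  + 23.176.0.0/12 (H3) depth=12
  Q 96.137.193.149: descend 0110000010 ; hops seen [∅] ; pick no-route
  + 0.0.0.0/0 (H4) depth=0
  - 0.0.0.0/0 clear@0
  + 175.0.0.0/12 (H3) depth=12
  Q 96.180.0.22: descend 011000001011010000 ; hops seen [H4,H0] ; pick H0
  Q 96.180.33.3: descend 011000001011010000100001 ; hops seen [H4,H0,H0] ; pick H0
  + 96.0.0.0/7 (H5) depth=7
  + 23.176.0.0/12 (H2) depth=12
  Q 175.0.9.149: descend 101011110000 ; hops seen [H3] ; pick H3
  + 96.176.0.0/12 (H1) depth=12
  + 23.190.160.117/32 (H4) depth=32
  Q 117.67.247.6: descend 011 ; hops seen [∅] ; pick no-route
  Q 23.190.160.117: descend 00010111101111101010000001110101 ; hops seen [H2,H4] ; pick H4
  Q 23.176.0.105: descend 000101111011 ; hops seen [H2] ; pick H2

== LOOKUPS ==
["H0","H0","H0","no-route","H0","H0","H3","no-route","H4","H2"]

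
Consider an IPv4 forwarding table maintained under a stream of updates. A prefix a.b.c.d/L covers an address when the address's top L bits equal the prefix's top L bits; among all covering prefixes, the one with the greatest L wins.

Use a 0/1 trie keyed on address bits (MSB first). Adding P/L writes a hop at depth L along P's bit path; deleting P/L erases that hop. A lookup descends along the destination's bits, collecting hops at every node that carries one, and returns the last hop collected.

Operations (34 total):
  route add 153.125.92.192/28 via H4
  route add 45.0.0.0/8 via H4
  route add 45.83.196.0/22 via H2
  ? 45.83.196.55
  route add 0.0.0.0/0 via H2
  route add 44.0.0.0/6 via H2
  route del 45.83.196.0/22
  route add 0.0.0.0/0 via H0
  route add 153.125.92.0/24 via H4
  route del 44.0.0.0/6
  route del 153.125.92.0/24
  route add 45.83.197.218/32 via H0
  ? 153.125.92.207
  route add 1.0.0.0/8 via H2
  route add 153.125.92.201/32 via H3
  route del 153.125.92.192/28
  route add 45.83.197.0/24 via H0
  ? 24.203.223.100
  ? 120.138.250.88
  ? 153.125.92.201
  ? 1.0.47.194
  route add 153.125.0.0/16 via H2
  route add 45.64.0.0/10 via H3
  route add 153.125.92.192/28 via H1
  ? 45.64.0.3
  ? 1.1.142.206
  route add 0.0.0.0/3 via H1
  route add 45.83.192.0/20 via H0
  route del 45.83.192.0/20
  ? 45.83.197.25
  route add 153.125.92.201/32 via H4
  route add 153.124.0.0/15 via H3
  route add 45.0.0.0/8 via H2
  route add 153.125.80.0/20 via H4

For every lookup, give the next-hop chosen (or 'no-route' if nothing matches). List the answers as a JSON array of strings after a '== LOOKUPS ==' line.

Trace:
  + 153.125.92.192/28 (H4) depth=28
  + 45.0.0.0/8 (H4) depth=8
  + 45.83.196.0/22 (H2) depth=22
  ? 45.83.196.55  path d0:-→d1:-→d2:-→d3:-→d4:-→d5:-→d6:-→d7:-→d8:H4→d9:-→d10:-→d11:-→d12:-→d13:-→d14:-→d15:-→d16:-→d17:-→d18:-→d19:-→d20:-→d21:-→d22:H2  best=H2
  + 0.0.0.0/0 (H2) depth=0
  + 44.0.0.0/6 (H2) depth=6
  del 45.83.196.0/22 (clear depth 22)
  + 0.0.0.0/0 (H0) depth=0
  + 153.125.92.0/24 (H4) depth=24
  del 44.0.0.0/6 (clear depth 6)
  del 153.125.92.0/24 (clear depth 24)
  + 45.83.197.218/32 (H0) depth=32
  ? 153.125.92.207  path d0:H0→d1:-→d2:-→d3:-→d4:-→d5:-→d6:-→d7:-→d8:-→d9:-→d10:-→d11:-→d12:-→d13:-→d14:-→d15:-→d16:-→d17:-→d18:-→d19:-→d20:-→d21:-→d22:-→d23:-→d24:-→d25:-→d26:-→d27:-→d28:H4  best=H4
  + 1.0.0.0/8 (H2) depth=8
  + 153.125.92.201/32 (H3) depth=32
  del 153.125.92.192/28 (clear depth 28)
  + 45.83.197.0/24 (H0) depth=24
  ? 24.203.223.100  path d0:H0→d1:-→d2:-→d3:-  best=H0
  ? 120.138.250.88  path d0:H0→d1:-  best=H0
  ? 153.125.92.201  path d0:H0→d1:-→d2:-→d3:-→d4:-→d5:-→d6:-→d7:-→d8:-→d9:-→d10:-→d11:-→d12:-→d13:-→d14:-→d15:-→d16:-→d17:-→d18:-→d19:-→d20:-→d21:-→d22:-→d23:-→d24:-→d25:-→d26:-→d27:-→d28:-→d29:-→d30:-→d31:-→d32:H3  best=H3
  ? 1.0.47.194  path d0:H0→d1:-→d2:-→d3:-→d4:-→d5:-→d6:-→d7:-→d8:H2  best=H2
  + 153.125.0.0/16 (H2) depth=16
  + 45.64.0.0/10 (H3) depth=10
  + 153.125.92.192/28 (H1) depth=28
  ? 45.64.0.3  path d0:H0→d1:-→d2:-→d3:-→d4:-→d5:-→d6:-→d7:-→d8:H4→d9:-→d10:H3→d11:-  best=H3
  ? 1.1.142.206  path d0:H0→d1:-→d2:-→d3:-→d4:-→d5:-→d6:-→d7:-→d8:H2  best=H2
  + 0.0.0.0/3 (H1) depth=3
  + 45.83.192.0/20 (H0) depth=20
  del 45.83.192.0/20 (clear depth 20)
  ? 45.83.197.25  path d0:H0→d1:-→d2:-→d3:-→d4:-→d5:-→d6:-→d7:-→d8:H4→d9:-→d10:H3→d11:-→d12:-→d13:-→d14:-→d15:-→d16:-→d17:-→d18:-→d19:-→d20:-→d21:-→d22:-→d23:-→d24:H0  best=H0
  + 153.125.92.201/32 (H4) depth=32
  + 153.124.0.0/15 (H3) depth=15
  + 45.0.0.0/8 (H2) depth=8
  + 153.125.80.0/20 (H4) depth=20

== LOOKUPS ==
["H2","H4","H0","H0","H3","H2","H3","H2","H0"]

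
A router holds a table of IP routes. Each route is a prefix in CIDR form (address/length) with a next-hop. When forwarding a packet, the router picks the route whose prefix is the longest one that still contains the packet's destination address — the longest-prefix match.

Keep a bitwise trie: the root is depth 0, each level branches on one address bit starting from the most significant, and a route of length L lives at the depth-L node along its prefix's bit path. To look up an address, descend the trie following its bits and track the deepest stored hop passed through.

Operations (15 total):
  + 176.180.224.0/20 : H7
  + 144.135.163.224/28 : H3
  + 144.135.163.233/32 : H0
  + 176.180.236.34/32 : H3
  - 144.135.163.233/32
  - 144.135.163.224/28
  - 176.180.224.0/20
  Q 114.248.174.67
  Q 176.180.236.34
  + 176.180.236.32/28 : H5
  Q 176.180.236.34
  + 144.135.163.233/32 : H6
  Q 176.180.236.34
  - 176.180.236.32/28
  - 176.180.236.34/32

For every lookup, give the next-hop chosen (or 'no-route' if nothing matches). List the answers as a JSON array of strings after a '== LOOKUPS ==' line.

Trace:
  add 176.180.224.0/20 -> H7 at depth 20
  add 144.135.163.224/28 -> H3 at depth 28
  add 144.135.163.233/32 -> H0 at depth 32
  add 176.180.236.34/32 -> H3 at depth 32
  - 144.135.163.233/32 clear@32
  - 144.135.163.224/28 clear@28
  - 176.180.224.0/20 clear@20
  Q 114.248.174.67: descend ε ; hops seen [∅] ; pick no-route
  Q 176.180.236.34: descend 10110000101101001110110000100010 ; hops seen [H3] ; pick H3
  add 176.180.236.32/28 -> H5 at depth 28
  Q 176.180.236.34: descend 10110000101101001110110000100010 ; hops seen [H5,H3] ; pick H3
  add 144.135.163.233/32 -> H6 at depth 32
  Q 176.180.236.34: descend 10110000101101001110110000100010 ; hops seen [H5,H3] ; pick H3
  - 176.180.236.32/28 clear@28
  - 176.180.236.34/32 clear@32

== LOOKUPS ==
["no-route","H3","H3","H3"]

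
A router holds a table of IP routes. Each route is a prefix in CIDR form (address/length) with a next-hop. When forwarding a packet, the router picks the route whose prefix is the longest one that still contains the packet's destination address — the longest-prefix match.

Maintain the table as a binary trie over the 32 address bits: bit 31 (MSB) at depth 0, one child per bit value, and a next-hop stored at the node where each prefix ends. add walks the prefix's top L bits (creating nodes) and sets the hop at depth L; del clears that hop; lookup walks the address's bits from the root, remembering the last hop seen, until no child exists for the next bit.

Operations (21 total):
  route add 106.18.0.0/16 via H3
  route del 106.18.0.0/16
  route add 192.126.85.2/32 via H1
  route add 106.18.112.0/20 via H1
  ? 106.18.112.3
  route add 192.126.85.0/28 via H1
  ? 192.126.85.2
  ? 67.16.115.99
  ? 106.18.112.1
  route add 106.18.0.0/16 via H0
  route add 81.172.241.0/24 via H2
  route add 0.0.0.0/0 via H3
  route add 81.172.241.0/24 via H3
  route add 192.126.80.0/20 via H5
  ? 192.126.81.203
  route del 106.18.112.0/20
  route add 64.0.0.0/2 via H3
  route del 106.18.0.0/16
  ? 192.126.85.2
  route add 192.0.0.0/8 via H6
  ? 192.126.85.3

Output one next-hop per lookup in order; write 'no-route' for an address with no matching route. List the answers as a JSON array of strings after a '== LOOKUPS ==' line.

Process each operation:
  add 106.18.0.0/16 -> H3 at depth 16
  - 106.18.0.0/16 clear@16
  add 192.126.85.2/32 -> H1 at depth 32
  add 106.18.112.0/20 -> H1 at depth 20
  lookup 106.18.112.3: bits 01101010000100100111 walk d0:-→d1:-→d2:-→d3:-→d4:-→d5:-→d6:-→d7:-→d8:-→d9:-→d10:-→d11:-→d12:-→d13:-→d14:-→d15:-→d16:-→d17:-→d18:-→d19:-→d20:H1 -> H1
  add 192.126.85.0/28 -> H1 at depth 28
  lookup 192.126.85.2: bits 11000000011111100101010100000010 walk d0:-→d1:-→d2:-→d3:-→d4:-→d5:-→d6:-→d7:-→d8:-→d9:-→d10:-→d11:-→d12:-→d13:-→d14:-→d15:-→d16:-→d17:-→d18:-→d19:-→d20:-→d21:-→d22:-→d23:-→d24:-→d25:-→d26:-→d27:-→d28:H1→d29:-→d30:-→d31:-→d32:H1 -> H1
  lookup 67.16.115.99: bits 01 walk d0:-→d1:-→d2:- -> no-route
  lookup 106.18.112.1: bits 01101010000100100111 walk d0:-→d1:-→d2:-→d3:-→d4:-→d5:-→d6:-→d7:-→d8:-→d9:-→d10:-→d11:-→d12:-→d13:-→d14:-→d15:-→d16:-→d17:-→d18:-→d19:-→d20:H1 -> H1
  add 106.18.0.0/16 -> H0 at depth 16
  add 81.172.241.0/24 -> H2 at depth 24
  add 0.0.0.0/0 -> H3 at depth 0
  add 81.172.241.0/24 -> H3 at depth 24
  add 192.126.80.0/20 -> H5 at depth 20
  lookup 192.126.81.203: bits 110000000111111001010 walk d0:H3→d1:-→d2:-→d3:-→d4:-→d5:-→d6:-→d7:-→d8:-→d9:-→d10:-→d11:-→d12:-→d13:-→d14:-→d15:-→d16:-→d17:-→d18:-→d19:-→d20:H5→d21:- -> H5
  - 106.18.112.0/20 clear@20
  add 64.0.0.0/2 -> H3 at depth 2
  - 106.18.0.0/16 clear@16
  lookup 192.126.85.2: bits 11000000011111100101010100000010 walk d0:H3→d1:-→d2:-→d3:-→d4:-→d5:-→d6:-→d7:-→d8:-→d9:-→d10:-→d11:-→d12:-→d13:-→d14:-→d15:-→d16:-→d17:-→d18:-→d19:-→d20:H5→d21:-→d22:-→d23:-→d24:-→d25:-→d26:-→d27:-→d28:H1→d29:-→d30:-→d31:-→d32:H1 -> H1
  add 192.0.0.0/8 -> H6 at depth 8
  lookup 192.126.85.3: bits 1100000001111110010101010000001 walk d0:H3→d1:-→d2:-→d3:-→d4:-→d5:-→d6:-→d7:-→d8:H6→d9:-→d10:-→d11:-→d12:-→d13:-→d14:-→d15:-→d16:-→d17:-→d18:-→d19:-→d20:H5→d21:-→d22:-→d23:-→d24:-→d25:-→d26:-→d27:-→d28:H1→d29:-→d30:-→d31:- -> H1

== LOOKUPS ==
["H1","H1","no-route","H1","H5","H1","H1"]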